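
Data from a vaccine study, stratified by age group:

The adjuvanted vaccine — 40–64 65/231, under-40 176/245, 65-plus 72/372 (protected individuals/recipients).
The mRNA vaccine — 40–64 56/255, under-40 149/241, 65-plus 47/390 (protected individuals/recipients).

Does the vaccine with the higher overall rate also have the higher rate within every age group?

40–64: the adjuvanted vaccine 65/231 = 28.1%, the mRNA vaccine 56/255 = 22.0% → the adjuvanted vaccine
Under-40: the adjuvanted vaccine 176/245 = 71.8%, the mRNA vaccine 149/241 = 61.8% → the adjuvanted vaccine
65-plus: the adjuvanted vaccine 72/372 = 19.4%, the mRNA vaccine 47/390 = 12.1% → the adjuvanted vaccine
Overall: the adjuvanted vaccine 313/848 = 36.9%, the mRNA vaccine 252/886 = 28.4% → the adjuvanted vaccine
The adjuvanted vaccine wins overall and in every age group — no reversal.

Yes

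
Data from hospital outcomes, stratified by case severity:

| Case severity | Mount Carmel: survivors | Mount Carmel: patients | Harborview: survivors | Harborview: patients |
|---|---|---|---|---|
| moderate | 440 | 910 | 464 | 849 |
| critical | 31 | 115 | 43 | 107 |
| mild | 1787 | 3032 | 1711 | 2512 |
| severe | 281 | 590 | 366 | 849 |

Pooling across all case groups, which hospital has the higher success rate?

Moderate: Mount Carmel 440/910 = 48.4%, Harborview 464/849 = 54.7% → Harborview
Critical: Mount Carmel 31/115 = 27.0%, Harborview 43/107 = 40.2% → Harborview
Mild: Mount Carmel 1787/3032 = 58.9%, Harborview 1711/2512 = 68.1% → Harborview
Severe: Mount Carmel 281/590 = 47.6%, Harborview 366/849 = 43.1% → Mount Carmel
Overall: Mount Carmel 2539/4647 = 54.6%, Harborview 2584/4317 = 59.9% → Harborview
(Neither sweeps every case group, but Harborview has the higher pooled rate.)

Harborview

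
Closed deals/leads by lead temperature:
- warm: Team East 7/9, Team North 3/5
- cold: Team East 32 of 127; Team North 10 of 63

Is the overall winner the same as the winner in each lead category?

Warm: Team East 7/9 = 77.8%, Team North 3/5 = 60.0% → Team East
Cold: Team East 32/127 = 25.2%, Team North 10/63 = 15.9% → Team East
Overall: Team East 39/136 = 28.7%, Team North 13/68 = 19.1% → Team East
Team East wins overall and in every lead group — no reversal.

Yes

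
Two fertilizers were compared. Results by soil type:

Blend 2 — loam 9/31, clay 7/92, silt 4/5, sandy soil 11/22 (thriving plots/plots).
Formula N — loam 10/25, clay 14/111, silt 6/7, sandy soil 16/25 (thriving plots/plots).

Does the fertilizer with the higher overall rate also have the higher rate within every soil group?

Yes

Loam: Blend 2 9/31 = 29.0%, Formula N 10/25 = 40.0% → Formula N
Clay: Blend 2 7/92 = 7.6%, Formula N 14/111 = 12.6% → Formula N
Silt: Blend 2 4/5 = 80.0%, Formula N 6/7 = 85.7% → Formula N
Sandy soil: Blend 2 11/22 = 50.0%, Formula N 16/25 = 64.0% → Formula N
Overall: Blend 2 31/150 = 20.7%, Formula N 46/168 = 27.4% → Formula N
Formula N wins overall and in every soil group — no reversal.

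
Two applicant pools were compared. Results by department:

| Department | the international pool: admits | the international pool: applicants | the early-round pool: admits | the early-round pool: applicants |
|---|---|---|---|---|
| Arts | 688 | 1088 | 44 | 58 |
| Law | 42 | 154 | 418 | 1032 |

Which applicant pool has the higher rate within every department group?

the early-round pool

Arts: the international pool 688/1088 = 63.2%, the early-round pool 44/58 = 75.9% → the early-round pool
Law: the international pool 42/154 = 27.3%, the early-round pool 418/1032 = 40.5% → the early-round pool
The early-round pool has the higher rate in both groups.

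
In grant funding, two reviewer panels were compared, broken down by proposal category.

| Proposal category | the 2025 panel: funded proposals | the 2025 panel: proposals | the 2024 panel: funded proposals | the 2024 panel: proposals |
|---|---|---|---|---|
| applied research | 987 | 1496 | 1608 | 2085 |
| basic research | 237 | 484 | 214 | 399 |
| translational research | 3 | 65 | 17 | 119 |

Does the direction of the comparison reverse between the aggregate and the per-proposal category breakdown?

No

Applied research: the 2025 panel 987/1496 = 66.0%, the 2024 panel 1608/2085 = 77.1% → the 2024 panel
Basic research: the 2025 panel 237/484 = 49.0%, the 2024 panel 214/399 = 53.6% → the 2024 panel
Translational research: the 2025 panel 3/65 = 4.6%, the 2024 panel 17/119 = 14.3% → the 2024 panel
Overall: the 2025 panel 1227/2045 = 60.0%, the 2024 panel 1839/2603 = 70.6% → the 2024 panel
The 2024 panel wins overall and in every proposal group — no reversal.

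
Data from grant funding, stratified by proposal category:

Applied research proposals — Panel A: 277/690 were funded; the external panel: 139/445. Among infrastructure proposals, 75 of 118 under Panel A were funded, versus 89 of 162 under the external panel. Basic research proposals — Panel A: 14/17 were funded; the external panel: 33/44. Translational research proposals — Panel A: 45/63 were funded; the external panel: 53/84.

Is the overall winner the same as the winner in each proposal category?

Applied research: Panel A 277/690 = 40.1%, the external panel 139/445 = 31.2% → Panel A
Infrastructure: Panel A 75/118 = 63.6%, the external panel 89/162 = 54.9% → Panel A
Basic research: Panel A 14/17 = 82.4%, the external panel 33/44 = 75.0% → Panel A
Translational research: Panel A 45/63 = 71.4%, the external panel 53/84 = 63.1% → Panel A
Overall: Panel A 411/888 = 46.3%, the external panel 314/735 = 42.7% → Panel A
Panel A wins overall and in every proposal group — no reversal.

Yes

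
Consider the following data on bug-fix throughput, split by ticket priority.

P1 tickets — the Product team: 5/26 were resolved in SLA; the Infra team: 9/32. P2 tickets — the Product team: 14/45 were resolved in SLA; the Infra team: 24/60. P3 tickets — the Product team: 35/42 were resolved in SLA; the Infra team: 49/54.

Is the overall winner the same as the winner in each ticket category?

P1: the Product team 5/26 = 19.2%, the Infra team 9/32 = 28.1% → the Infra team
P2: the Product team 14/45 = 31.1%, the Infra team 24/60 = 40.0% → the Infra team
P3: the Product team 35/42 = 83.3%, the Infra team 49/54 = 90.7% → the Infra team
Overall: the Product team 54/113 = 47.8%, the Infra team 82/146 = 56.2% → the Infra team
The Infra team wins overall and in every ticket group — no reversal.

Yes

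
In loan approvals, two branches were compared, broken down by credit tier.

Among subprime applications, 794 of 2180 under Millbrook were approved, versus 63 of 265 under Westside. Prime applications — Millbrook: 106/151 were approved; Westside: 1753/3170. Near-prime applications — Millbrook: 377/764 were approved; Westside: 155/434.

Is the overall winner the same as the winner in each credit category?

Subprime: Millbrook 794/2180 = 36.4%, Westside 63/265 = 23.8% → Millbrook
Prime: Millbrook 106/151 = 70.2%, Westside 1753/3170 = 55.3% → Millbrook
Near-prime: Millbrook 377/764 = 49.3%, Westside 155/434 = 35.7% → Millbrook
Overall: Millbrook 1277/3095 = 41.3%, Westside 1971/3869 = 50.9% → Westside
Millbrook wins each credit group but Westside wins overall — the comparison reverses. Millbrook's applications skew toward subprime, which has a lower base rate.

No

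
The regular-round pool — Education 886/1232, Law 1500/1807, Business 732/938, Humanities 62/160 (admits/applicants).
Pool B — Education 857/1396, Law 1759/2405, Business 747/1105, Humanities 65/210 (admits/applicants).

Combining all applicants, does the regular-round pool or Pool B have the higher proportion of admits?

the regular-round pool

Education: the regular-round pool 886/1232 = 71.9%, Pool B 857/1396 = 61.4% → the regular-round pool
Law: the regular-round pool 1500/1807 = 83.0%, Pool B 1759/2405 = 73.1% → the regular-round pool
Business: the regular-round pool 732/938 = 78.0%, Pool B 747/1105 = 67.6% → the regular-round pool
Humanities: the regular-round pool 62/160 = 38.8%, Pool B 65/210 = 31.0% → the regular-round pool
Overall: the regular-round pool 3180/4137 = 76.9%, Pool B 3428/5116 = 67.0% → the regular-round pool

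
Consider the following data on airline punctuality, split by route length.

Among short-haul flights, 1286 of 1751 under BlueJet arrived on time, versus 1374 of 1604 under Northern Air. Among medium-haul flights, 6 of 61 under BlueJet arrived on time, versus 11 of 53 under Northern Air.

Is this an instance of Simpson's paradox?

No

Short-haul: BlueJet 1286/1751 = 73.4%, Northern Air 1374/1604 = 85.7% → Northern Air
Medium-haul: BlueJet 6/61 = 9.8%, Northern Air 11/53 = 20.8% → Northern Air
Overall: BlueJet 1292/1812 = 71.3%, Northern Air 1385/1657 = 83.6% → Northern Air
Northern Air wins overall and in every route group — no reversal.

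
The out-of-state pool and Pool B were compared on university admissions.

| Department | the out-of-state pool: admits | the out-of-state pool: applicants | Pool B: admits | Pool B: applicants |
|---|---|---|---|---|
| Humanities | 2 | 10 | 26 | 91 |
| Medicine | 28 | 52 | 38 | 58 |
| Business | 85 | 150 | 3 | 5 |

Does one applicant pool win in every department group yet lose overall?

Humanities: the out-of-state pool 2/10 = 20.0%, Pool B 26/91 = 28.6% → Pool B
Medicine: the out-of-state pool 28/52 = 53.8%, Pool B 38/58 = 65.5% → Pool B
Business: the out-of-state pool 85/150 = 56.7%, Pool B 3/5 = 60.0% → Pool B
Overall: the out-of-state pool 115/212 = 54.2%, Pool B 67/154 = 43.5% → the out-of-state pool
Pool B wins each department group but the out-of-state pool wins overall — the comparison reverses. Pool B's applicants skew toward Humanities, which has a lower base rate.

Yes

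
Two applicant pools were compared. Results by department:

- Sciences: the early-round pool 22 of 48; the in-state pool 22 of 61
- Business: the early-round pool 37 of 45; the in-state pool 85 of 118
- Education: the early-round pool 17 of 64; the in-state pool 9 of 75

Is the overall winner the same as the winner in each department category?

Yes

Sciences: the early-round pool 22/48 = 45.8%, the in-state pool 22/61 = 36.1% → the early-round pool
Business: the early-round pool 37/45 = 82.2%, the in-state pool 85/118 = 72.0% → the early-round pool
Education: the early-round pool 17/64 = 26.6%, the in-state pool 9/75 = 12.0% → the early-round pool
Overall: the early-round pool 76/157 = 48.4%, the in-state pool 116/254 = 45.7% → the early-round pool
The early-round pool wins overall and in every department group — no reversal.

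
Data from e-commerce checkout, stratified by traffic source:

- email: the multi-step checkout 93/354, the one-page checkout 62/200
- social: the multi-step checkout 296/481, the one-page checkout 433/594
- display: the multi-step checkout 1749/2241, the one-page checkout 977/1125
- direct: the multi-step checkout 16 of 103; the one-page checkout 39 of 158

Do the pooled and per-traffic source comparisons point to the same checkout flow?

Email: the multi-step checkout 93/354 = 26.3%, the one-page checkout 62/200 = 31.0% → the one-page checkout
Social: the multi-step checkout 296/481 = 61.5%, the one-page checkout 433/594 = 72.9% → the one-page checkout
Display: the multi-step checkout 1749/2241 = 78.0%, the one-page checkout 977/1125 = 86.8% → the one-page checkout
Direct: the multi-step checkout 16/103 = 15.5%, the one-page checkout 39/158 = 24.7% → the one-page checkout
Overall: the multi-step checkout 2154/3179 = 67.8%, the one-page checkout 1511/2077 = 72.7% → the one-page checkout
The one-page checkout wins overall and in every traffic group — no reversal.

Yes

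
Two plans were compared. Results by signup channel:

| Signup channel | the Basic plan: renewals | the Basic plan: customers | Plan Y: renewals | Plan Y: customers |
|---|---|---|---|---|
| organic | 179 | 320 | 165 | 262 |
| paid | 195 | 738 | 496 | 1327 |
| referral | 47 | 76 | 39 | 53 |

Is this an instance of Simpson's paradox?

No

Organic: the Basic plan 179/320 = 55.9%, Plan Y 165/262 = 63.0% → Plan Y
Paid: the Basic plan 195/738 = 26.4%, Plan Y 496/1327 = 37.4% → Plan Y
Referral: the Basic plan 47/76 = 61.8%, Plan Y 39/53 = 73.6% → Plan Y
Overall: the Basic plan 421/1134 = 37.1%, Plan Y 700/1642 = 42.6% → Plan Y
Plan Y wins overall and in every signup group — no reversal.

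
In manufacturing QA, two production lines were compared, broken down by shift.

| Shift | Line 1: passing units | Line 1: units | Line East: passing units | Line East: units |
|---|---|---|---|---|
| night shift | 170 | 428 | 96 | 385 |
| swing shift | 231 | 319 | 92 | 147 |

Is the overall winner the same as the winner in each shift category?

Night shift: Line 1 170/428 = 39.7%, Line East 96/385 = 24.9% → Line 1
Swing shift: Line 1 231/319 = 72.4%, Line East 92/147 = 62.6% → Line 1
Overall: Line 1 401/747 = 53.7%, Line East 188/532 = 35.3% → Line 1
Line 1 wins overall and in every shift group — no reversal.

Yes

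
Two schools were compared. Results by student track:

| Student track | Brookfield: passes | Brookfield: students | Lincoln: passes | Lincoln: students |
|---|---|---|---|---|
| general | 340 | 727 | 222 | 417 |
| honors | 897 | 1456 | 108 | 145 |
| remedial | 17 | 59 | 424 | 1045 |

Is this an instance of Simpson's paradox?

Yes

General: Brookfield 340/727 = 46.8%, Lincoln 222/417 = 53.2% → Lincoln
Honors: Brookfield 897/1456 = 61.6%, Lincoln 108/145 = 74.5% → Lincoln
Remedial: Brookfield 17/59 = 28.8%, Lincoln 424/1045 = 40.6% → Lincoln
Overall: Brookfield 1254/2242 = 55.9%, Lincoln 754/1607 = 46.9% → Brookfield
Lincoln wins each student group but Brookfield wins overall — the comparison reverses. Lincoln's students skew toward remedial, which has a lower base rate.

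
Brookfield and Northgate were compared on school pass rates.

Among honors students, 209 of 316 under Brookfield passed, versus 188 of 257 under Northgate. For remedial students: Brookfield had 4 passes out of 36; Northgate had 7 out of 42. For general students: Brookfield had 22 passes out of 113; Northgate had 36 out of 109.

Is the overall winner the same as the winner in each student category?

Honors: Brookfield 209/316 = 66.1%, Northgate 188/257 = 73.2% → Northgate
Remedial: Brookfield 4/36 = 11.1%, Northgate 7/42 = 16.7% → Northgate
General: Brookfield 22/113 = 19.5%, Northgate 36/109 = 33.0% → Northgate
Overall: Brookfield 235/465 = 50.5%, Northgate 231/408 = 56.6% → Northgate
Northgate wins overall and in every student group — no reversal.

Yes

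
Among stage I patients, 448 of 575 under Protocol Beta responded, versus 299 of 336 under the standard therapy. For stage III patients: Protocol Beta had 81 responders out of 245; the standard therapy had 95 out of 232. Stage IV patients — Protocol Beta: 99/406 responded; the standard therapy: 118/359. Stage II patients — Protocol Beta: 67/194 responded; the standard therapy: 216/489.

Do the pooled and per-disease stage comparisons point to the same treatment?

Stage I: Protocol Beta 448/575 = 77.9%, the standard therapy 299/336 = 89.0% → the standard therapy
Stage III: Protocol Beta 81/245 = 33.1%, the standard therapy 95/232 = 40.9% → the standard therapy
Stage IV: Protocol Beta 99/406 = 24.4%, the standard therapy 118/359 = 32.9% → the standard therapy
Stage II: Protocol Beta 67/194 = 34.5%, the standard therapy 216/489 = 44.2% → the standard therapy
Overall: Protocol Beta 695/1420 = 48.9%, the standard therapy 728/1416 = 51.4% → the standard therapy
The standard therapy wins overall and in every disease group — no reversal.

Yes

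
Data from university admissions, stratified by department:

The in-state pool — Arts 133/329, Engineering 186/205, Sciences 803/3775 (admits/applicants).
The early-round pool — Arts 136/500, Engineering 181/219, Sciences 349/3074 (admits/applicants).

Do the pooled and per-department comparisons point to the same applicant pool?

Arts: the in-state pool 133/329 = 40.4%, the early-round pool 136/500 = 27.2% → the in-state pool
Engineering: the in-state pool 186/205 = 90.7%, the early-round pool 181/219 = 82.6% → the in-state pool
Sciences: the in-state pool 803/3775 = 21.3%, the early-round pool 349/3074 = 11.4% → the in-state pool
Overall: the in-state pool 1122/4309 = 26.0%, the early-round pool 666/3793 = 17.6% → the in-state pool
The in-state pool wins overall and in every department group — no reversal.

Yes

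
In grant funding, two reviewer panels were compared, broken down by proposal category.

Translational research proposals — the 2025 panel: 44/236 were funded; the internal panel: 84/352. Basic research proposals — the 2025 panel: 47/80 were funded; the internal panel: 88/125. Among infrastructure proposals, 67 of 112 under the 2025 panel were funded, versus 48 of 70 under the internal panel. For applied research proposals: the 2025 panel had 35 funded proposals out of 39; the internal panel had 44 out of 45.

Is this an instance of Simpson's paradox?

Translational research: the 2025 panel 44/236 = 18.6%, the internal panel 84/352 = 23.9% → the internal panel
Basic research: the 2025 panel 47/80 = 58.8%, the internal panel 88/125 = 70.4% → the internal panel
Infrastructure: the 2025 panel 67/112 = 59.8%, the internal panel 48/70 = 68.6% → the internal panel
Applied research: the 2025 panel 35/39 = 89.7%, the internal panel 44/45 = 97.8% → the internal panel
Overall: the 2025 panel 193/467 = 41.3%, the internal panel 264/592 = 44.6% → the internal panel
The internal panel wins overall and in every proposal group — no reversal.

No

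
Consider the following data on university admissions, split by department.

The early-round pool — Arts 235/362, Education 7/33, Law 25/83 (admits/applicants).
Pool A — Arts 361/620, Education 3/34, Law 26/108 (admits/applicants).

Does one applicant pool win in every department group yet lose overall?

Arts: the early-round pool 235/362 = 64.9%, Pool A 361/620 = 58.2% → the early-round pool
Education: the early-round pool 7/33 = 21.2%, Pool A 3/34 = 8.8% → the early-round pool
Law: the early-round pool 25/83 = 30.1%, Pool A 26/108 = 24.1% → the early-round pool
Overall: the early-round pool 267/478 = 55.9%, Pool A 390/762 = 51.2% → the early-round pool
The early-round pool wins overall and in every department group — no reversal.

No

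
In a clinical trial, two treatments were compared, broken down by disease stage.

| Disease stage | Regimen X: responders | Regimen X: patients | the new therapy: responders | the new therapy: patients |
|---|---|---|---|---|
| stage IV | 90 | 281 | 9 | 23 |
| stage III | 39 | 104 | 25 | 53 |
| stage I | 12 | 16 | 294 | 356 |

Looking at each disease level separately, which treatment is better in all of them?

the new therapy

Stage IV: Regimen X 90/281 = 32.0%, the new therapy 9/23 = 39.1% → the new therapy
Stage III: Regimen X 39/104 = 37.5%, the new therapy 25/53 = 47.2% → the new therapy
Stage I: Regimen X 12/16 = 75.0%, the new therapy 294/356 = 82.6% → the new therapy
The new therapy has the higher rate in all 3 groups.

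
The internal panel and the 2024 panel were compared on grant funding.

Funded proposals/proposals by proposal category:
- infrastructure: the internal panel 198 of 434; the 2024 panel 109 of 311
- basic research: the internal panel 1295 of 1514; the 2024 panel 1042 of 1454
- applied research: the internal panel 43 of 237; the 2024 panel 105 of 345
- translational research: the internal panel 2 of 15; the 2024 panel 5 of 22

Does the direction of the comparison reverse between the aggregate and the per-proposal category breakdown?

Infrastructure: the internal panel 198/434 = 45.6%, the 2024 panel 109/311 = 35.0% → the internal panel
Basic research: the internal panel 1295/1514 = 85.5%, the 2024 panel 1042/1454 = 71.7% → the internal panel
Applied research: the internal panel 43/237 = 18.1%, the 2024 panel 105/345 = 30.4% → the 2024 panel
Translational research: the internal panel 2/15 = 13.3%, the 2024 panel 5/22 = 22.7% → the 2024 panel
Overall: the internal panel 1538/2200 = 69.9%, the 2024 panel 1261/2132 = 59.1% → the internal panel
Neither sweeps: the internal panel wins 2 of 4 groups, the 2024 panel wins 2. The internal panel wins overall but not every group — no Simpson reversal.

No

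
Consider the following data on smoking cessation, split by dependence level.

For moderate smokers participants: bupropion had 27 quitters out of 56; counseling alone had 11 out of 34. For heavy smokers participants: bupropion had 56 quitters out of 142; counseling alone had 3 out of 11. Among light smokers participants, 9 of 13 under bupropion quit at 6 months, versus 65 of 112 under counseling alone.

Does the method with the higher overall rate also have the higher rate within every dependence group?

No

Moderate smokers: bupropion 27/56 = 48.2%, counseling alone 11/34 = 32.4% → bupropion
Heavy smokers: bupropion 56/142 = 39.4%, counseling alone 3/11 = 27.3% → bupropion
Light smokers: bupropion 9/13 = 69.2%, counseling alone 65/112 = 58.0% → bupropion
Overall: bupropion 92/211 = 43.6%, counseling alone 79/157 = 50.3% → counseling alone
Bupropion wins each dependence group but counseling alone wins overall — the comparison reverses. Bupropion's participants skew toward heavy smokers, which has a lower base rate.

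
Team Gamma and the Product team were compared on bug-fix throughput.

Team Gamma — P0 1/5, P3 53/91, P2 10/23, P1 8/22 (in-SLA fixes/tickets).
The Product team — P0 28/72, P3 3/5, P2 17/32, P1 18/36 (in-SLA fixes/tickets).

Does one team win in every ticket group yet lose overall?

Yes

P0: Team Gamma 1/5 = 20.0%, the Product team 28/72 = 38.9% → the Product team
P3: Team Gamma 53/91 = 58.2%, the Product team 3/5 = 60.0% → the Product team
P2: Team Gamma 10/23 = 43.5%, the Product team 17/32 = 53.1% → the Product team
P1: Team Gamma 8/22 = 36.4%, the Product team 18/36 = 50.0% → the Product team
Overall: Team Gamma 72/141 = 51.1%, the Product team 66/145 = 45.5% → Team Gamma
The Product team wins each ticket group but Team Gamma wins overall — the comparison reverses. The Product team's tickets skew toward P0, which has a lower base rate.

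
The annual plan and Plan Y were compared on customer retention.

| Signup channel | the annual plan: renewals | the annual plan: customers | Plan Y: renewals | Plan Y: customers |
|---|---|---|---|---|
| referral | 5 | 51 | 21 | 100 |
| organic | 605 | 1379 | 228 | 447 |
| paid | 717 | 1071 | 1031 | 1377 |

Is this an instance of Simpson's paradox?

Referral: the annual plan 5/51 = 9.8%, Plan Y 21/100 = 21.0% → Plan Y
Organic: the annual plan 605/1379 = 43.9%, Plan Y 228/447 = 51.0% → Plan Y
Paid: the annual plan 717/1071 = 66.9%, Plan Y 1031/1377 = 74.9% → Plan Y
Overall: the annual plan 1327/2501 = 53.1%, Plan Y 1280/1924 = 66.5% → Plan Y
Plan Y wins overall and in every signup group — no reversal.

No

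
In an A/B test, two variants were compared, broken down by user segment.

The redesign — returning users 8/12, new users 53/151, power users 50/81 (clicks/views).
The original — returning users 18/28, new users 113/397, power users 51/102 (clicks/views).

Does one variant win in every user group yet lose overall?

No

Returning users: the redesign 8/12 = 66.7%, the original 18/28 = 64.3% → the redesign
New users: the redesign 53/151 = 35.1%, the original 113/397 = 28.5% → the redesign
Power users: the redesign 50/81 = 61.7%, the original 51/102 = 50.0% → the redesign
Overall: the redesign 111/244 = 45.5%, the original 182/527 = 34.5% → the redesign
The redesign wins overall and in every user group — no reversal.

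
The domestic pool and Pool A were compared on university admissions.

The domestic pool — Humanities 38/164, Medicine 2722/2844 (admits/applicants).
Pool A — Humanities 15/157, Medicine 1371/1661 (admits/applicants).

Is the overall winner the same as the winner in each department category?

Yes

Humanities: the domestic pool 38/164 = 23.2%, Pool A 15/157 = 9.6% → the domestic pool
Medicine: the domestic pool 2722/2844 = 95.7%, Pool A 1371/1661 = 82.5% → the domestic pool
Overall: the domestic pool 2760/3008 = 91.8%, Pool A 1386/1818 = 76.2% → the domestic pool
The domestic pool wins overall and in every department group — no reversal.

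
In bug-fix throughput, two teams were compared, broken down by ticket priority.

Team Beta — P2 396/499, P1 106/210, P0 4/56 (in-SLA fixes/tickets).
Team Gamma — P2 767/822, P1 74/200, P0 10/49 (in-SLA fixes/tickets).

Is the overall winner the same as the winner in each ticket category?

No

P2: Team Beta 396/499 = 79.4%, Team Gamma 767/822 = 93.3% → Team Gamma
P1: Team Beta 106/210 = 50.5%, Team Gamma 74/200 = 37.0% → Team Beta
P0: Team Beta 4/56 = 7.1%, Team Gamma 10/49 = 20.4% → Team Gamma
Overall: Team Beta 506/765 = 66.1%, Team Gamma 851/1071 = 79.5% → Team Gamma
Neither sweeps: Team Beta wins 1 of 3 groups, Team Gamma wins 2. Team Gamma wins overall but not every group — no Simpson reversal.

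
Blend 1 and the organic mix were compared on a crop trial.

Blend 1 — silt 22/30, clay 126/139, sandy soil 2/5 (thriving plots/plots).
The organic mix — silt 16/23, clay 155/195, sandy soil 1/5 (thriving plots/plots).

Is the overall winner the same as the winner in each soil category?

Yes

Silt: Blend 1 22/30 = 73.3%, the organic mix 16/23 = 69.6% → Blend 1
Clay: Blend 1 126/139 = 90.6%, the organic mix 155/195 = 79.5% → Blend 1
Sandy soil: Blend 1 2/5 = 40.0%, the organic mix 1/5 = 20.0% → Blend 1
Overall: Blend 1 150/174 = 86.2%, the organic mix 172/223 = 77.1% → Blend 1
Blend 1 wins overall and in every soil group — no reversal.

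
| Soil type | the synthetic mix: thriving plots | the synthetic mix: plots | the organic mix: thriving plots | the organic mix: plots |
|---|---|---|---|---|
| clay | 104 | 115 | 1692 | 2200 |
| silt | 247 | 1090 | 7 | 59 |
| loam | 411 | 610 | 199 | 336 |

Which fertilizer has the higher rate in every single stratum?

Clay: the synthetic mix 104/115 = 90.4%, the organic mix 1692/2200 = 76.9% → the synthetic mix
Silt: the synthetic mix 247/1090 = 22.7%, the organic mix 7/59 = 11.9% → the synthetic mix
Loam: the synthetic mix 411/610 = 67.4%, the organic mix 199/336 = 59.2% → the synthetic mix
The synthetic mix has the higher rate in all 3 groups.

the synthetic mix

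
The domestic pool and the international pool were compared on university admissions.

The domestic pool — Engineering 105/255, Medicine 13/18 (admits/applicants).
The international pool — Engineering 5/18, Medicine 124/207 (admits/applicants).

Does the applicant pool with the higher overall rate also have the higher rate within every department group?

No

Engineering: the domestic pool 105/255 = 41.2%, the international pool 5/18 = 27.8% → the domestic pool
Medicine: the domestic pool 13/18 = 72.2%, the international pool 124/207 = 59.9% → the domestic pool
Overall: the domestic pool 118/273 = 43.2%, the international pool 129/225 = 57.3% → the international pool
The domestic pool wins each department group but the international pool wins overall — the comparison reverses. The domestic pool's applicants skew toward Engineering, which has a lower base rate.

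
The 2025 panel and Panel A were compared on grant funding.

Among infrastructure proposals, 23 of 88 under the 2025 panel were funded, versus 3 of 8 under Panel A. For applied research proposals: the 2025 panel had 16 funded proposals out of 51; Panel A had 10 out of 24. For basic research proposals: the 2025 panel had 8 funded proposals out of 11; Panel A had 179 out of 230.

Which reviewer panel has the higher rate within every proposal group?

Panel A

Infrastructure: the 2025 panel 23/88 = 26.1%, Panel A 3/8 = 37.5% → Panel A
Applied research: the 2025 panel 16/51 = 31.4%, Panel A 10/24 = 41.7% → Panel A
Basic research: the 2025 panel 8/11 = 72.7%, Panel A 179/230 = 77.8% → Panel A
Panel A has the higher rate in all 3 groups.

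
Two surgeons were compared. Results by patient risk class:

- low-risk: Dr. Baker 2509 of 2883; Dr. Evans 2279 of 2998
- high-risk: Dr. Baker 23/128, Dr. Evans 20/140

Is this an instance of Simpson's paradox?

Low-risk: Dr. Baker 2509/2883 = 87.0%, Dr. Evans 2279/2998 = 76.0% → Dr. Baker
High-risk: Dr. Baker 23/128 = 18.0%, Dr. Evans 20/140 = 14.3% → Dr. Baker
Overall: Dr. Baker 2532/3011 = 84.1%, Dr. Evans 2299/3138 = 73.3% → Dr. Baker
Dr. Baker wins overall and in every patient risk group — no reversal.

No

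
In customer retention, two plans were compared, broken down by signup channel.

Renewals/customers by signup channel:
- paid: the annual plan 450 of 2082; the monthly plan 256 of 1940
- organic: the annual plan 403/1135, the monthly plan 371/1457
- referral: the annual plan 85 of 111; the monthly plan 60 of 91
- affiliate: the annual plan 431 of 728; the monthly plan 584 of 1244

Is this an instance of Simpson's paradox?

Paid: the annual plan 450/2082 = 21.6%, the monthly plan 256/1940 = 13.2% → the annual plan
Organic: the annual plan 403/1135 = 35.5%, the monthly plan 371/1457 = 25.5% → the annual plan
Referral: the annual plan 85/111 = 76.6%, the monthly plan 60/91 = 65.9% → the annual plan
Affiliate: the annual plan 431/728 = 59.2%, the monthly plan 584/1244 = 46.9% → the annual plan
Overall: the annual plan 1369/4056 = 33.8%, the monthly plan 1271/4732 = 26.9% → the annual plan
The annual plan wins overall and in every signup group — no reversal.

No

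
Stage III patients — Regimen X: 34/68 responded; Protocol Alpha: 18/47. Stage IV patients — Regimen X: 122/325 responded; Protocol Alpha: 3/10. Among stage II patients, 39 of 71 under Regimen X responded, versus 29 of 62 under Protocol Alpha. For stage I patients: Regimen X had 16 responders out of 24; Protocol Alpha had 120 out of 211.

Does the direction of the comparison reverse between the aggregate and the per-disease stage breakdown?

Yes

Stage III: Regimen X 34/68 = 50.0%, Protocol Alpha 18/47 = 38.3% → Regimen X
Stage IV: Regimen X 122/325 = 37.5%, Protocol Alpha 3/10 = 30.0% → Regimen X
Stage II: Regimen X 39/71 = 54.9%, Protocol Alpha 29/62 = 46.8% → Regimen X
Stage I: Regimen X 16/24 = 66.7%, Protocol Alpha 120/211 = 56.9% → Regimen X
Overall: Regimen X 211/488 = 43.2%, Protocol Alpha 170/330 = 51.5% → Protocol Alpha
Regimen X wins each disease group but Protocol Alpha wins overall — the comparison reverses. Regimen X's patients skew toward stage IV, which has a lower base rate.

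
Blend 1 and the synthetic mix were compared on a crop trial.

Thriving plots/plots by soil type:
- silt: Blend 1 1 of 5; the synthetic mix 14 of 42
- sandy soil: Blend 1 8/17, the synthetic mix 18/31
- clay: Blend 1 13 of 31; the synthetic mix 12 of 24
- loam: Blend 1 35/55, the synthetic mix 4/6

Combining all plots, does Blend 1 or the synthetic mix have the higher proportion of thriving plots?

Silt: Blend 1 1/5 = 20.0%, the synthetic mix 14/42 = 33.3% → the synthetic mix
Sandy soil: Blend 1 8/17 = 47.1%, the synthetic mix 18/31 = 58.1% → the synthetic mix
Clay: Blend 1 13/31 = 41.9%, the synthetic mix 12/24 = 50.0% → the synthetic mix
Loam: Blend 1 35/55 = 63.6%, the synthetic mix 4/6 = 66.7% → the synthetic mix
Overall: Blend 1 57/108 = 52.8%, the synthetic mix 48/103 = 46.6% → Blend 1
(The synthetic mix wins every soil group but Blend 1 wins overall — the synthetic mix's plots skew toward the low-rate silt group.)

Blend 1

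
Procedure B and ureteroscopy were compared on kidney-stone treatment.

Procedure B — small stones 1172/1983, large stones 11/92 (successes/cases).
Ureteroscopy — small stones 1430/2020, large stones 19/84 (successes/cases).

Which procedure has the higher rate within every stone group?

Small stones: Procedure B 1172/1983 = 59.1%, ureteroscopy 1430/2020 = 70.8% → ureteroscopy
Large stones: Procedure B 11/92 = 12.0%, ureteroscopy 19/84 = 22.6% → ureteroscopy
Ureteroscopy has the higher rate in both groups.

ureteroscopy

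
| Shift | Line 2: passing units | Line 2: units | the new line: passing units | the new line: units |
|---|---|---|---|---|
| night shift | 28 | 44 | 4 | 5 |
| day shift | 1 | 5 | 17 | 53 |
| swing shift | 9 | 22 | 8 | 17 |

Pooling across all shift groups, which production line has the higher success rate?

Night shift: Line 2 28/44 = 63.6%, the new line 4/5 = 80.0% → the new line
Day shift: Line 2 1/5 = 20.0%, the new line 17/53 = 32.1% → the new line
Swing shift: Line 2 9/22 = 40.9%, the new line 8/17 = 47.1% → the new line
Overall: Line 2 38/71 = 53.5%, the new line 29/75 = 38.7% → Line 2
(The new line wins every shift group but Line 2 wins overall — the new line's units skew toward the low-rate day shift group.)

Line 2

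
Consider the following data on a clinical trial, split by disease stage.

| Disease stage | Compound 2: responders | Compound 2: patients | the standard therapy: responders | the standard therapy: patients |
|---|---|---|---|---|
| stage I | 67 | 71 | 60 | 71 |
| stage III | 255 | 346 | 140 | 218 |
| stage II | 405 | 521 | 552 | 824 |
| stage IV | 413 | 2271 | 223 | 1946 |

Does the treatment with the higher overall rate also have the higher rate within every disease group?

Yes

Stage I: Compound 2 67/71 = 94.4%, the standard therapy 60/71 = 84.5% → Compound 2
Stage III: Compound 2 255/346 = 73.7%, the standard therapy 140/218 = 64.2% → Compound 2
Stage II: Compound 2 405/521 = 77.7%, the standard therapy 552/824 = 67.0% → Compound 2
Stage IV: Compound 2 413/2271 = 18.2%, the standard therapy 223/1946 = 11.5% → Compound 2
Overall: Compound 2 1140/3209 = 35.5%, the standard therapy 975/3059 = 31.9% → Compound 2
Compound 2 wins overall and in every disease group — no reversal.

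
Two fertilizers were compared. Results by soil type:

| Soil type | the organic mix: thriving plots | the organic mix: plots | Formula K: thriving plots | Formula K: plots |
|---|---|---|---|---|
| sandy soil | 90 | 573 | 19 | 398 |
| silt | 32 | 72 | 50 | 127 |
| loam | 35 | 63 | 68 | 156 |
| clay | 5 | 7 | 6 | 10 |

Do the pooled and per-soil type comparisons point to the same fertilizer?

Yes

Sandy soil: the organic mix 90/573 = 15.7%, Formula K 19/398 = 4.8% → the organic mix
Silt: the organic mix 32/72 = 44.4%, Formula K 50/127 = 39.4% → the organic mix
Loam: the organic mix 35/63 = 55.6%, Formula K 68/156 = 43.6% → the organic mix
Clay: the organic mix 5/7 = 71.4%, Formula K 6/10 = 60.0% → the organic mix
Overall: the organic mix 162/715 = 22.7%, Formula K 143/691 = 20.7% → the organic mix
The organic mix wins overall and in every soil group — no reversal.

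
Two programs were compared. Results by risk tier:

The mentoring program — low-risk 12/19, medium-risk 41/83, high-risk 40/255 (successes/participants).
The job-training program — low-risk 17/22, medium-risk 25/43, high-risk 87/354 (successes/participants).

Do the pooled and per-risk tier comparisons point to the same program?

Yes

Low-risk: the mentoring program 12/19 = 63.2%, the job-training program 17/22 = 77.3% → the job-training program
Medium-risk: the mentoring program 41/83 = 49.4%, the job-training program 25/43 = 58.1% → the job-training program
High-risk: the mentoring program 40/255 = 15.7%, the job-training program 87/354 = 24.6% → the job-training program
Overall: the mentoring program 93/357 = 26.1%, the job-training program 129/419 = 30.8% → the job-training program
The job-training program wins overall and in every risk group — no reversal.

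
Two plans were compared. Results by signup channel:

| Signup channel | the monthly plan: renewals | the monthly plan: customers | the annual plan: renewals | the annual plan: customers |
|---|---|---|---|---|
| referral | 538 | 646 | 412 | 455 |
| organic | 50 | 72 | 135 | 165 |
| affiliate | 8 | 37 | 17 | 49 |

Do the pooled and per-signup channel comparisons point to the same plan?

Referral: the monthly plan 538/646 = 83.3%, the annual plan 412/455 = 90.5% → the annual plan
Organic: the monthly plan 50/72 = 69.4%, the annual plan 135/165 = 81.8% → the annual plan
Affiliate: the monthly plan 8/37 = 21.6%, the annual plan 17/49 = 34.7% → the annual plan
Overall: the monthly plan 596/755 = 78.9%, the annual plan 564/669 = 84.3% → the annual plan
The annual plan wins overall and in every signup group — no reversal.

Yes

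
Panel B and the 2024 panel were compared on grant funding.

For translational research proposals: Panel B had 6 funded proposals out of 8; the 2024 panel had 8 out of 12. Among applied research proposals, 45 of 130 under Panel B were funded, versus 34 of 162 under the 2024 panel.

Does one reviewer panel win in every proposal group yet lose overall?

No

Translational research: Panel B 6/8 = 75.0%, the 2024 panel 8/12 = 66.7% → Panel B
Applied research: Panel B 45/130 = 34.6%, the 2024 panel 34/162 = 21.0% → Panel B
Overall: Panel B 51/138 = 37.0%, the 2024 panel 42/174 = 24.1% → Panel B
Panel B wins overall and in every proposal group — no reversal.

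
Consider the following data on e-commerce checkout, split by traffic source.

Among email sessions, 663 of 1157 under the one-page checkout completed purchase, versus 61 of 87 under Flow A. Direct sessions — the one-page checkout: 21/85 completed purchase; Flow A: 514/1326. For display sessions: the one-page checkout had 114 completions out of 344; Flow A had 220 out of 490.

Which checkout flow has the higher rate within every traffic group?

Flow A

Email: the one-page checkout 663/1157 = 57.3%, Flow A 61/87 = 70.1% → Flow A
Direct: the one-page checkout 21/85 = 24.7%, Flow A 514/1326 = 38.8% → Flow A
Display: the one-page checkout 114/344 = 33.1%, Flow A 220/490 = 44.9% → Flow A
Flow A has the higher rate in all 3 groups.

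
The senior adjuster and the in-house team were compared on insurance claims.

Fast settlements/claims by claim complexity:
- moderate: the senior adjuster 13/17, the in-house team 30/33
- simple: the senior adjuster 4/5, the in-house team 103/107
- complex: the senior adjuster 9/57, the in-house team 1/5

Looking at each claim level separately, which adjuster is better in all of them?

the in-house team

Moderate: the senior adjuster 13/17 = 76.5%, the in-house team 30/33 = 90.9% → the in-house team
Simple: the senior adjuster 4/5 = 80.0%, the in-house team 103/107 = 96.3% → the in-house team
Complex: the senior adjuster 9/57 = 15.8%, the in-house team 1/5 = 20.0% → the in-house team
The in-house team has the higher rate in all 3 groups.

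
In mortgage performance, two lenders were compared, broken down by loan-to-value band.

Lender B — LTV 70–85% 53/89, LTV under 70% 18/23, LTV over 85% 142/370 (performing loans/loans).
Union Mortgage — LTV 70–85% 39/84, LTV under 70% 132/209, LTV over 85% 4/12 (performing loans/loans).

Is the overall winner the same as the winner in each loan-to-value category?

No

LTV 70–85%: Lender B 53/89 = 59.6%, Union Mortgage 39/84 = 46.4% → Lender B
LTV under 70%: Lender B 18/23 = 78.3%, Union Mortgage 132/209 = 63.2% → Lender B
LTV over 85%: Lender B 142/370 = 38.4%, Union Mortgage 4/12 = 33.3% → Lender B
Overall: Lender B 213/482 = 44.2%, Union Mortgage 175/305 = 57.4% → Union Mortgage
Lender B wins each loan-to-value group but Union Mortgage wins overall — the comparison reverses. Lender B's loans skew toward LTV over 85%, which has a lower base rate.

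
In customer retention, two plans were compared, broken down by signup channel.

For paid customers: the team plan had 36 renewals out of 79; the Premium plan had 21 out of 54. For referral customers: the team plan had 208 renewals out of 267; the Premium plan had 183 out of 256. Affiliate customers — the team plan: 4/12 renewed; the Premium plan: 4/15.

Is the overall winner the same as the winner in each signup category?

Paid: the team plan 36/79 = 45.6%, the Premium plan 21/54 = 38.9% → the team plan
Referral: the team plan 208/267 = 77.9%, the Premium plan 183/256 = 71.5% → the team plan
Affiliate: the team plan 4/12 = 33.3%, the Premium plan 4/15 = 26.7% → the team plan
Overall: the team plan 248/358 = 69.3%, the Premium plan 208/325 = 64.0% → the team plan
The team plan wins overall and in every signup group — no reversal.

Yes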